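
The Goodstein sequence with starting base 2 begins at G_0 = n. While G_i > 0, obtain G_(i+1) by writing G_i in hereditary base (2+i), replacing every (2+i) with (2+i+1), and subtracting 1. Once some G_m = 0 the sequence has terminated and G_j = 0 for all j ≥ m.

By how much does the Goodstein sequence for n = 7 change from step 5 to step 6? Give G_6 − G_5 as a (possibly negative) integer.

base 2: 7 = 2^2 + 2 + 1; at 3: 3^3 + 3 + 1 = 31; next = 30
base 3: 30 = 3^3 + 3; at 4: 4^4 + 4 = 260; next = 259
base 4: 259 = 4^4 + 3; at 5: 5^5 + 3 = 3128; next = 3127
base 5: 3127 = 5^5 + 2; at 6: 6^6 + 2 = 46658; next = 46657
base 6: 46657 = 6^6 + 1; at 7: 7^7 + 1 = 823544; next = 823543
base 7: 823543 = 7^7; at 8: 8^8 = 16777216; next = 16777215

15953672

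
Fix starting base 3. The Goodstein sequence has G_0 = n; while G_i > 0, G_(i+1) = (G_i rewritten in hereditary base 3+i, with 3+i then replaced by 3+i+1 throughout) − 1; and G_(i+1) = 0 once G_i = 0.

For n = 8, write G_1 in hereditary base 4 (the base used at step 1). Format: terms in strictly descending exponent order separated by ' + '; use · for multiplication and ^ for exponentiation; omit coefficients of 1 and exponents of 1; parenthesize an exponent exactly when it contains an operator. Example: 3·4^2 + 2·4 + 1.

step 0: 8 = 2·3 + 2; sub 4 for 3: 2·4 + 2; = 10; G_1 = 10−1 = 9
step 1: 9 = 2·4 + 1; sub 5 for 4: 2·5 + 1; = 11; G_2 = 11−1 = 10

2·4 + 1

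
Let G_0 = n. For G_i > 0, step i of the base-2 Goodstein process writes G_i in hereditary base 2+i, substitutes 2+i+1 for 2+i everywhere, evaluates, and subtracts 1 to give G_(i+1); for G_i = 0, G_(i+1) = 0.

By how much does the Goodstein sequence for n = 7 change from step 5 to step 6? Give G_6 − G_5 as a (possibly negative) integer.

15953672

G_0=7  [base 2] 2^2 + 2 + 1  →[2↦3]→  3^3 + 3 + 1 = 31  −1 ⇒ G_1=30
G_1=30  [base 3] 3^3 + 3  →[3↦4]→  4^4 + 4 = 260  −1 ⇒ G_2=259
G_2=259  [base 4] 4^4 + 3  →[4↦5]→  5^5 + 3 = 3128  −1 ⇒ G_3=3127
G_3=3127  [base 5] 5^5 + 2  →[5↦6]→  6^6 + 2 = 46658  −1 ⇒ G_4=46657
G_4=46657  [base 6] 6^6 + 1  →[6↦7]→  7^7 + 1 = 823544  −1 ⇒ G_5=823543
G_5=823543  [base 7] 7^7  →[7↦8]→  8^8 = 16777216  −1 ⇒ G_6=16777215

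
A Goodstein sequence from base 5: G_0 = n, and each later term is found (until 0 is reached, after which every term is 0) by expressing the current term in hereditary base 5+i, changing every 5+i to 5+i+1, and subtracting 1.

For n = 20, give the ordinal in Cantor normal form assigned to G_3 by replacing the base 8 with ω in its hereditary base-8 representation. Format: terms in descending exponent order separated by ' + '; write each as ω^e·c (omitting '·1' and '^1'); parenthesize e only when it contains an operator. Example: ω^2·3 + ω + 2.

20 —HB5→ 4·5 —bump→ 4·6 = 24 —(−1)→ 23
23 —HB6→ 3·6 + 5 —bump→ 3·7 + 5 = 26 —(−1)→ 25
25 —HB7→ 3·7 + 4 —bump→ 3·8 + 4 = 28 —(−1)→ 27
27 —HB8→ 3·8 + 3 —bump→ 3·9 + 3 = 30 —(−1)→ 29

ω·3 + 3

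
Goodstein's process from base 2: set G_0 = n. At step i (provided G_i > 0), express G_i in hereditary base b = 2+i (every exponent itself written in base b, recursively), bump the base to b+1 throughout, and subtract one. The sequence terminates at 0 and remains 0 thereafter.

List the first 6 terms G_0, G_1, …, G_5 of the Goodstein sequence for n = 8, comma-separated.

base 2: 8 = 2^(2 + 1); at 3: 3^(3 + 1) = 81; next = 80
base 3: 80 = 2·3^3 + 2·3^2 + 2·3 + 2; at 4: 2·4^4 + 2·4^2 + 2·4 + 2 = 554; next = 553
base 4: 553 = 2·4^4 + 2·4^2 + 2·4 + 1; at 5: 2·5^5 + 2·5^2 + 2·5 + 1 = 6311; next = 6310
base 5: 6310 = 2·5^5 + 2·5^2 + 2·5; at 6: 2·6^6 + 2·6^2 + 2·6 = 93396; next = 93395
base 6: 93395 = 2·6^6 + 2·6^2 + 6 + 5; at 7: 2·7^7 + 2·7^2 + 7 + 5 = 1647196; next = 1647195

8, 80, 553, 6310, 93395, 1647195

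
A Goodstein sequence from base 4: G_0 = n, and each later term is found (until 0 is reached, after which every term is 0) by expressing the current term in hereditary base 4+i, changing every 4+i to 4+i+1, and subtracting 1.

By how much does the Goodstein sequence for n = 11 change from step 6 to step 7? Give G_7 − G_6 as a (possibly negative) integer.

G_0 = 11. HB_4(11) = 2·4 + 3. Bump = 13. G_1 = 12.
G_1 = 12. HB_5(12) = 2·5 + 2. Bump = 14. G_2 = 13.
G_2 = 13. HB_6(13) = 2·6 + 1. Bump = 15. G_3 = 14.
G_3 = 14. HB_7(14) = 2·7. Bump = 16. G_4 = 15.
G_4 = 15. HB_8(15) = 8 + 7. Bump = 16. G_5 = 15.
G_5 = 15. HB_9(15) = 9 + 6. Bump = 16. G_6 = 15.
G_6 = 15. HB_10(15) = 10 + 5. Bump = 16. G_7 = 15.

0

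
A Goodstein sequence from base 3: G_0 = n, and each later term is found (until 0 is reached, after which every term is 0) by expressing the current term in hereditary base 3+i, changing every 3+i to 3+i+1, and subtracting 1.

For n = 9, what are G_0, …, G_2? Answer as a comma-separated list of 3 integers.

G_0=9  [base 3] 3^2  →[3↦4]→  4^2 = 16  −1 ⇒ G_1=15
G_1=15  [base 4] 3·4 + 3  →[4↦5]→  3·5 + 3 = 18  −1 ⇒ G_2=17

9, 15, 17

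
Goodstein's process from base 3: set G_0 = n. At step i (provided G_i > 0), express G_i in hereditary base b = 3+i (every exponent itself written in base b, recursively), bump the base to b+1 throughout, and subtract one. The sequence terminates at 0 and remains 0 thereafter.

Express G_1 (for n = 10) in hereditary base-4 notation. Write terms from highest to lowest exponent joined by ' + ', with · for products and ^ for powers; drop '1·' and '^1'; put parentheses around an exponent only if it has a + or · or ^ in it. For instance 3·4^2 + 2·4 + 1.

4^2

G_0=10  [base 3] 3^2 + 1  →[3↦4]→  4^2 + 1 = 17  −1 ⇒ G_1=16
G_1=16  [base 4] 4^2  →[4↦5]→  5^2 = 25  −1 ⇒ G_2=24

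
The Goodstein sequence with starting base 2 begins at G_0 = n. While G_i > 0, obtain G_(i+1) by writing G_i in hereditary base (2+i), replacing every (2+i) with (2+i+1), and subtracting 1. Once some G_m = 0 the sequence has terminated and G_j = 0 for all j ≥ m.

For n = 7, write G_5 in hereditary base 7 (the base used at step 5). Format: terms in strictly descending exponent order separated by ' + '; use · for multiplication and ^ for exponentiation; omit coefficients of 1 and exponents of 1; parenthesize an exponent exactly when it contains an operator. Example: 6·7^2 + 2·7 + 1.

7^7

7 —HB2→ 2^2 + 2 + 1 —bump→ 3^3 + 3 + 1 = 31 —(−1)→ 30
30 —HB3→ 3^3 + 3 —bump→ 4^4 + 4 = 260 —(−1)→ 259
259 —HB4→ 4^4 + 3 —bump→ 5^5 + 3 = 3128 —(−1)→ 3127
3127 —HB5→ 5^5 + 2 —bump→ 6^6 + 2 = 46658 —(−1)→ 46657
46657 —HB6→ 6^6 + 1 —bump→ 7^7 + 1 = 823544 —(−1)→ 823543
823543 —HB7→ 7^7 —bump→ 8^8 = 16777216 —(−1)→ 16777215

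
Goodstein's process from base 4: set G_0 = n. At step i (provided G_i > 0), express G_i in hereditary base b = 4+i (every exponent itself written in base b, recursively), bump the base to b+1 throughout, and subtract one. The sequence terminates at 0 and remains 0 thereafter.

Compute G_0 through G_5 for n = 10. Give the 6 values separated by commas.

10, 11, 12, 13, 13, 13

(0) 10|_4 = 2·4 + 2 ↦ 2·5 + 2|_5 = 12 ⇒ 11
(1) 11|_5 = 2·5 + 1 ↦ 2·6 + 1|_6 = 13 ⇒ 12
(2) 12|_6 = 2·6 ↦ 2·7|_7 = 14 ⇒ 13
(3) 13|_7 = 7 + 6 ↦ 8 + 6|_8 = 14 ⇒ 13
(4) 13|_8 = 8 + 5 ↦ 9 + 5|_9 = 14 ⇒ 13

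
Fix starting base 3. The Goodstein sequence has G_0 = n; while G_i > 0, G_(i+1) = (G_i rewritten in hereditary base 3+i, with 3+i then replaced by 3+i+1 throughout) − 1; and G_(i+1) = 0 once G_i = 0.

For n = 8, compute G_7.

11

base 3: 8 = 2·3 + 2; at 4: 2·4 + 2 = 10; next = 9
base 4: 9 = 2·4 + 1; at 5: 2·5 + 1 = 11; next = 10
base 5: 10 = 2·5; at 6: 2·6 = 12; next = 11
base 6: 11 = 6 + 5; at 7: 7 + 5 = 12; next = 11
base 7: 11 = 7 + 4; at 8: 8 + 4 = 12; next = 11
base 8: 11 = 8 + 3; at 9: 9 + 3 = 12; next = 11
base 9: 11 = 9 + 2; at 10: 10 + 2 = 12; next = 11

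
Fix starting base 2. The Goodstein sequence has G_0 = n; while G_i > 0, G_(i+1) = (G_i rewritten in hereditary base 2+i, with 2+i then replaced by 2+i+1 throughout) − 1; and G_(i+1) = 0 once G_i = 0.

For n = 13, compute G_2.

1279

(0) 13|_2 = 2^(2 + 1) + 2^2 + 1 ↦ 3^(3 + 1) + 3^3 + 1|_3 = 109 ⇒ 108
(1) 108|_3 = 3^(3 + 1) + 3^3 ↦ 4^(4 + 1) + 4^4|_4 = 1280 ⇒ 1279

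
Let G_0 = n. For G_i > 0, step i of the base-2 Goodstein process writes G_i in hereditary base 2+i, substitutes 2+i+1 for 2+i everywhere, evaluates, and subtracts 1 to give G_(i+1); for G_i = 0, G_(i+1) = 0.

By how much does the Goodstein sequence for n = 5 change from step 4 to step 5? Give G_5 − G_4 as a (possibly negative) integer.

(0) 5|_2 = 2^2 + 1 ↦ 3^3 + 1|_3 = 28 ⇒ 27
(1) 27|_3 = 3^3 ↦ 4^4|_4 = 256 ⇒ 255
(2) 255|_4 = 3·4^3 + 3·4^2 + 3·4 + 3 ↦ 3·5^3 + 3·5^2 + 3·5 + 3|_5 = 468 ⇒ 467
(3) 467|_5 = 3·5^3 + 3·5^2 + 3·5 + 2 ↦ 3·6^3 + 3·6^2 + 3·6 + 2|_6 = 776 ⇒ 775
(4) 775|_6 = 3·6^3 + 3·6^2 + 3·6 + 1 ↦ 3·7^3 + 3·7^2 + 3·7 + 1|_7 = 1198 ⇒ 1197

422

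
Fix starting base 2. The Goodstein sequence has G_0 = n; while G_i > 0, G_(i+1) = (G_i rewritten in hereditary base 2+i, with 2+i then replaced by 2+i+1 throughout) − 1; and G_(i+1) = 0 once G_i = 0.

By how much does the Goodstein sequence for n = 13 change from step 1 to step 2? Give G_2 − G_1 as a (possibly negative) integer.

1171

[0] 13 ≡ 2^(2 + 1) + 2^2 + 1 (base 2). Lift 3: 109. −1: 108.
[1] 108 ≡ 3^(3 + 1) + 3^3 (base 3). Lift 4: 1280. −1: 1279.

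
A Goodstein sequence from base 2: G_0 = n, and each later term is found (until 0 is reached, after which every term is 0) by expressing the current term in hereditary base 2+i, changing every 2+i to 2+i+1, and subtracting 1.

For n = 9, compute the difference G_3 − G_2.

(0) 9|_2 = 2^(2 + 1) + 1 ↦ 3^(3 + 1) + 1|_3 = 82 ⇒ 81
(1) 81|_3 = 3^(3 + 1) ↦ 4^(4 + 1)|_4 = 1024 ⇒ 1023
(2) 1023|_4 = 3·4^4 + 3·4^3 + 3·4^2 + 3·4 + 3 ↦ 3·5^5 + 3·5^3 + 3·5^2 + 3·5 + 3|_5 = 9843 ⇒ 9842

8819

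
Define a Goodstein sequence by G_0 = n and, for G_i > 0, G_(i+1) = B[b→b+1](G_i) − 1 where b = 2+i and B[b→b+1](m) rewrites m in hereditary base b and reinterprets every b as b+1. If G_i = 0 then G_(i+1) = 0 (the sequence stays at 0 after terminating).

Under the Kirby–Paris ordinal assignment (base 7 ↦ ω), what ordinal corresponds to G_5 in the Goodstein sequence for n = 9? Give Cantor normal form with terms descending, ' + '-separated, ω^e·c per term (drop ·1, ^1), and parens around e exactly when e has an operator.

step 0: 9 = 2^(2 + 1) + 1; sub 3 for 2: 3^(3 + 1) + 1; = 82; G_1 = 82−1 = 81
step 1: 81 = 3^(3 + 1); sub 4 for 3: 4^(4 + 1); = 1024; G_2 = 1024−1 = 1023
step 2: 1023 = 3·4^4 + 3·4^3 + 3·4^2 + 3·4 + 3; sub 5 for 4: 3·5^5 + 3·5^3 + 3·5^2 + 3·5 + 3; = 9843; G_3 = 9843−1 = 9842
step 3: 9842 = 3·5^5 + 3·5^3 + 3·5^2 + 3·5 + 2; sub 6 for 5: 3·6^6 + 3·6^3 + 3·6^2 + 3·6 + 2; = 140744; G_4 = 140744−1 = 140743
step 4: 140743 = 3·6^6 + 3·6^3 + 3·6^2 + 3·6 + 1; sub 7 for 6: 3·7^7 + 3·7^3 + 3·7^2 + 3·7 + 1; = 2471827; G_5 = 2471827−1 = 2471826
step 5: 2471826 = 3·7^7 + 3·7^3 + 3·7^2 + 3·7; sub 8 for 7: 3·8^8 + 3·8^3 + 3·8^2 + 3·8; = 50333400; G_6 = 50333400−1 = 50333399

ω^ω·3 + ω^3·3 + ω^2·3 + ω·3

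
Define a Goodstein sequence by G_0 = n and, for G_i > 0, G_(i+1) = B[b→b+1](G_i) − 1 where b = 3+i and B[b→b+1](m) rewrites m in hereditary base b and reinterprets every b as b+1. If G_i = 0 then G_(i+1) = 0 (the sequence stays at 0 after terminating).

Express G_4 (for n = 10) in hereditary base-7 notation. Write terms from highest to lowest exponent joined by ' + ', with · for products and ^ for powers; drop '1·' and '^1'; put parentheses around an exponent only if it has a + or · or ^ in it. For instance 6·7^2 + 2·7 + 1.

(0) 10|_3 = 3^2 + 1 ↦ 4^2 + 1|_4 = 17 ⇒ 16
(1) 16|_4 = 4^2 ↦ 5^2|_5 = 25 ⇒ 24
(2) 24|_5 = 4·5 + 4 ↦ 4·6 + 4|_6 = 28 ⇒ 27
(3) 27|_6 = 4·6 + 3 ↦ 4·7 + 3|_7 = 31 ⇒ 30
(4) 30|_7 = 4·7 + 2 ↦ 4·8 + 2|_8 = 34 ⇒ 33

4·7 + 2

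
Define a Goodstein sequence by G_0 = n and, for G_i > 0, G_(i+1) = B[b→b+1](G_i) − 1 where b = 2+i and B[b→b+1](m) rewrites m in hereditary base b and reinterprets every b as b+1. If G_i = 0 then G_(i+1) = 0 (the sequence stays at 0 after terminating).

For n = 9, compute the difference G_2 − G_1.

942

base 2: 9 = 2^(2 + 1) + 1; at 3: 3^(3 + 1) + 1 = 82; next = 81
base 3: 81 = 3^(3 + 1); at 4: 4^(4 + 1) = 1024; next = 1023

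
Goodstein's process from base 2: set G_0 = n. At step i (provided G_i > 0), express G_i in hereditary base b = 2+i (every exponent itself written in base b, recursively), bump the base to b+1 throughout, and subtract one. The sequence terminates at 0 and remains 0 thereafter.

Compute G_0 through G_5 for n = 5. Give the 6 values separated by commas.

5, 27, 255, 467, 775, 1197

i=0: 5 = 2^2 + 1 (b=2); 2→3: 3^3 + 1 = 28; 28−1 = 27
i=1: 27 = 3^3 (b=3); 3→4: 4^4 = 256; 256−1 = 255
i=2: 255 = 3·4^3 + 3·4^2 + 3·4 + 3 (b=4); 4→5: 3·5^3 + 3·5^2 + 3·5 + 3 = 468; 468−1 = 467
i=3: 467 = 3·5^3 + 3·5^2 + 3·5 + 2 (b=5); 5→6: 3·6^3 + 3·6^2 + 3·6 + 2 = 776; 776−1 = 775
i=4: 775 = 3·6^3 + 3·6^2 + 3·6 + 1 (b=6); 6→7: 3·7^3 + 3·7^2 + 3·7 + 1 = 1198; 1198−1 = 1197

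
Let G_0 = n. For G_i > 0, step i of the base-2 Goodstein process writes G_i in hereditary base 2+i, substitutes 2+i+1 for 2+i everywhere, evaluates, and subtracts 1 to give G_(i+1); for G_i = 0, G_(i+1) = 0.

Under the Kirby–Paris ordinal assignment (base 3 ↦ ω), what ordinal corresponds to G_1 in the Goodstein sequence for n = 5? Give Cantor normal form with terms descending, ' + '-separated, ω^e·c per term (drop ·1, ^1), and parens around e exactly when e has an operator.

[0] 5 ≡ 2^2 + 1 (base 2). Lift 3: 28. −1: 27.
[1] 27 ≡ 3^3 (base 3). Lift 4: 256. −1: 255.

ω^ω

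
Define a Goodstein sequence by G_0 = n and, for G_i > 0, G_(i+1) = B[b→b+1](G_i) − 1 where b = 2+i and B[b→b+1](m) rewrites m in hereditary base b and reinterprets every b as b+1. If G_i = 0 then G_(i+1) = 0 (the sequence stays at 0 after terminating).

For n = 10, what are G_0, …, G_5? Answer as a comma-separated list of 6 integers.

base 2: 10 = 2^(2 + 1) + 2; at 3: 3^(3 + 1) + 3 = 84; next = 83
base 3: 83 = 3^(3 + 1) + 2; at 4: 4^(4 + 1) + 2 = 1026; next = 1025
base 4: 1025 = 4^(4 + 1) + 1; at 5: 5^(5 + 1) + 1 = 15626; next = 15625
base 5: 15625 = 5^(5 + 1); at 6: 6^(6 + 1) = 279936; next = 279935
base 6: 279935 = 5·6^6 + 5·6^5 + 5·6^4 + 5·6^3 + 5·6^2 + 5·6 + 5; at 7: 5·7^7 + 5·7^5 + 5·7^4 + 5·7^3 + 5·7^2 + 5·7 + 5 = 4215755; next = 4215754

10, 83, 1025, 15625, 279935, 4215754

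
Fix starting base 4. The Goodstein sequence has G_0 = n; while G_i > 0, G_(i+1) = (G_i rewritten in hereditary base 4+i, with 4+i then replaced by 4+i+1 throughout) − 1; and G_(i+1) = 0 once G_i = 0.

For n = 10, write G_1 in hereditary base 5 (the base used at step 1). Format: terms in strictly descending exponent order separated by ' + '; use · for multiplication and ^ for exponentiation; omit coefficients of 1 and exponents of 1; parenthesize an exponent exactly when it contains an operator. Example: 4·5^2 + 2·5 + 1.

10 —HB4→ 2·4 + 2 —bump→ 2·5 + 2 = 12 —(−1)→ 11
11 —HB5→ 2·5 + 1 —bump→ 2·6 + 1 = 13 —(−1)→ 12

2·5 + 1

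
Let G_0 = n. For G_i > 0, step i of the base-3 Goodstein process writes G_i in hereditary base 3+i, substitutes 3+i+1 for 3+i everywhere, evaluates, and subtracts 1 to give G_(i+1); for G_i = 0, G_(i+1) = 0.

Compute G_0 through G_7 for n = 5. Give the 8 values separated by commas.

5, 5, 5, 5, 4, 3, 2, 1

G_0 = 5. HB_3(5) = 3 + 2. Bump = 6. G_1 = 5.
G_1 = 5. HB_4(5) = 4 + 1. Bump = 6. G_2 = 5.
G_2 = 5. HB_5(5) = 5. Bump = 6. G_3 = 5.
G_3 = 5. HB_6(5) = 5. Bump = 5. G_4 = 4.
G_4 = 4. HB_7(4) = 4. Bump = 4. G_5 = 3.
G_5 = 3. HB_8(3) = 3. Bump = 3. G_6 = 2.
G_6 = 2. HB_9(2) = 2. Bump = 2. G_7 = 1.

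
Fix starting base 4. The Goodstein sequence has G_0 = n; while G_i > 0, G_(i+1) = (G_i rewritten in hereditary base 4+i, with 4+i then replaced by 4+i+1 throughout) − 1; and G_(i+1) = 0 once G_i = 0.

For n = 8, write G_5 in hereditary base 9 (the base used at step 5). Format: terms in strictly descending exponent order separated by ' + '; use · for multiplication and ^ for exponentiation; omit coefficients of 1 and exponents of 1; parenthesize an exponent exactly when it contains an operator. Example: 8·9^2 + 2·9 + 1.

9

base 4: 8 = 2·4; at 5: 2·5 = 10; next = 9
base 5: 9 = 5 + 4; at 6: 6 + 4 = 10; next = 9
base 6: 9 = 6 + 3; at 7: 7 + 3 = 10; next = 9
base 7: 9 = 7 + 2; at 8: 8 + 2 = 10; next = 9
base 8: 9 = 8 + 1; at 9: 9 + 1 = 10; next = 9
base 9: 9 = 9; at 10: 10 = 10; next = 9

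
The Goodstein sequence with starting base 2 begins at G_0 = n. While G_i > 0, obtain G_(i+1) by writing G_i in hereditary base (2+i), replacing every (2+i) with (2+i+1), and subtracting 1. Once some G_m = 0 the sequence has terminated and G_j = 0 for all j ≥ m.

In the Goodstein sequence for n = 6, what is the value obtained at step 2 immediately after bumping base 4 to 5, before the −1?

3126

G_0=6  [base 2] 2^2 + 2  →[2↦3]→  3^3 + 3 = 30  −1 ⇒ G_1=29
G_1=29  [base 3] 3^3 + 2  →[3↦4]→  4^4 + 2 = 258  −1 ⇒ G_2=257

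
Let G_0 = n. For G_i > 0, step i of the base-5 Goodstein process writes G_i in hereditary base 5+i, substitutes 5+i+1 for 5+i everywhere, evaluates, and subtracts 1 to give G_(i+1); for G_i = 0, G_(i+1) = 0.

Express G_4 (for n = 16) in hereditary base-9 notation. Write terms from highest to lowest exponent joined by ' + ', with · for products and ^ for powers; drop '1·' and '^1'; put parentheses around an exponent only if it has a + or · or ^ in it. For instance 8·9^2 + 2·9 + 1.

2·9 + 4

base 5: 16 = 3·5 + 1; at 6: 3·6 + 1 = 19; next = 18
base 6: 18 = 3·6; at 7: 3·7 = 21; next = 20
base 7: 20 = 2·7 + 6; at 8: 2·8 + 6 = 22; next = 21
base 8: 21 = 2·8 + 5; at 9: 2·9 + 5 = 23; next = 22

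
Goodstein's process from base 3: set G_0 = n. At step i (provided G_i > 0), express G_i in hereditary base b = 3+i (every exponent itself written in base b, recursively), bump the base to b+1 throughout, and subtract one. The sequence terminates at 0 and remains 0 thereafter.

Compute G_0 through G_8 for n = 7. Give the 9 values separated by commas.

7, 8, 9, 9, 9, 9, 9, 9, 8

i=0: 7 = 2·3 + 1 (b=3); 3→4: 2·4 + 1 = 9; 9−1 = 8
i=1: 8 = 2·4 (b=4); 4→5: 2·5 = 10; 10−1 = 9
i=2: 9 = 5 + 4 (b=5); 5→6: 6 + 4 = 10; 10−1 = 9
i=3: 9 = 6 + 3 (b=6); 6→7: 7 + 3 = 10; 10−1 = 9
i=4: 9 = 7 + 2 (b=7); 7→8: 8 + 2 = 10; 10−1 = 9
i=5: 9 = 8 + 1 (b=8); 8→9: 9 + 1 = 10; 10−1 = 9
i=6: 9 = 9 (b=9); 9→10: 10 = 10; 10−1 = 9
i=7: 9 = 9 (b=10); 10→11: 9 = 9; 9−1 = 8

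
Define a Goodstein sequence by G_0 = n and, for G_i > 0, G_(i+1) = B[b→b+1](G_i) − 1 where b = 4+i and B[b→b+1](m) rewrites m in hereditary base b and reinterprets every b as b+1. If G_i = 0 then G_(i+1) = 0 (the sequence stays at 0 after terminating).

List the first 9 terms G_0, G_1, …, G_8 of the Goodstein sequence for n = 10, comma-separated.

10, 11, 12, 13, 13, 13, 13, 13, 13

10 —HB4→ 2·4 + 2 —bump→ 2·5 + 2 = 12 —(−1)→ 11
11 —HB5→ 2·5 + 1 —bump→ 2·6 + 1 = 13 —(−1)→ 12
12 —HB6→ 2·6 —bump→ 2·7 = 14 —(−1)→ 13
13 —HB7→ 7 + 6 —bump→ 8 + 6 = 14 —(−1)→ 13
13 —HB8→ 8 + 5 —bump→ 9 + 5 = 14 —(−1)→ 13
13 —HB9→ 9 + 4 —bump→ 10 + 4 = 14 —(−1)→ 13
13 —HB10→ 10 + 3 —bump→ 11 + 3 = 14 —(−1)→ 13
13 —HB11→ 11 + 2 —bump→ 12 + 2 = 14 —(−1)→ 13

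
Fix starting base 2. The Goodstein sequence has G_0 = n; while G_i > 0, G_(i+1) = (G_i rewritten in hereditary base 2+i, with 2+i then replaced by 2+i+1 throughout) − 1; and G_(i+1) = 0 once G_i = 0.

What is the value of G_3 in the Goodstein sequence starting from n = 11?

[0] 11 ≡ 2^(2 + 1) + 2 + 1 (base 2). Lift 3: 85. −1: 84.
[1] 84 ≡ 3^(3 + 1) + 3 (base 3). Lift 4: 1028. −1: 1027.
[2] 1027 ≡ 4^(4 + 1) + 3 (base 4). Lift 5: 15628. −1: 15627.
[3] 15627 ≡ 5^(5 + 1) + 2 (base 5). Lift 6: 279938. −1: 279937.

15627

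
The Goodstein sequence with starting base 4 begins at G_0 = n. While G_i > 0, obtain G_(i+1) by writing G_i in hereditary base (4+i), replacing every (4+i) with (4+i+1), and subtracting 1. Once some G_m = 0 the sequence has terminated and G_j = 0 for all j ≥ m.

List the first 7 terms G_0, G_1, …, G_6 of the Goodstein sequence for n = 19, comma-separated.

19, 27, 37, 49, 63, 69, 75

G_0 = 19. HB_4(19) = 4^2 + 3. Bump = 28. G_1 = 27.
G_1 = 27. HB_5(27) = 5^2 + 2. Bump = 38. G_2 = 37.
G_2 = 37. HB_6(37) = 6^2 + 1. Bump = 50. G_3 = 49.
G_3 = 49. HB_7(49) = 7^2. Bump = 64. G_4 = 63.
G_4 = 63. HB_8(63) = 7·8 + 7. Bump = 70. G_5 = 69.
G_5 = 69. HB_9(69) = 7·9 + 6. Bump = 76. G_6 = 75.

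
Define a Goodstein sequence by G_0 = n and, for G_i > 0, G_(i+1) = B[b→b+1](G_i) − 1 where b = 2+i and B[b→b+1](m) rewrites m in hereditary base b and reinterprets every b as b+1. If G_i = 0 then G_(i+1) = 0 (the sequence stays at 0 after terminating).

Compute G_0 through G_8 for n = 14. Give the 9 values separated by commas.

14, 110, 1281, 18750, 326591, 5862840, 134404971, 3487116548, 100000555551

step 0: 14 = 2^(2 + 1) + 2^2 + 2; sub 3 for 2: 3^(3 + 1) + 3^3 + 3; = 111; G_1 = 111−1 = 110
step 1: 110 = 3^(3 + 1) + 3^3 + 2; sub 4 for 3: 4^(4 + 1) + 4^4 + 2; = 1282; G_2 = 1282−1 = 1281
step 2: 1281 = 4^(4 + 1) + 4^4 + 1; sub 5 for 4: 5^(5 + 1) + 5^5 + 1; = 18751; G_3 = 18751−1 = 18750
step 3: 18750 = 5^(5 + 1) + 5^5; sub 6 for 5: 6^(6 + 1) + 6^6; = 326592; G_4 = 326592−1 = 326591
step 4: 326591 = 6^(6 + 1) + 5·6^5 + 5·6^4 + 5·6^3 + 5·6^2 + 5·6 + 5; sub 7 for 6: 7^(7 + 1) + 5·7^5 + 5·7^4 + 5·7^3 + 5·7^2 + 5·7 + 5; = 5862841; G_5 = 5862841−1 = 5862840
step 5: 5862840 = 7^(7 + 1) + 5·7^5 + 5·7^4 + 5·7^3 + 5·7^2 + 5·7 + 4; sub 8 for 7: 8^(8 + 1) + 5·8^5 + 5·8^4 + 5·8^3 + 5·8^2 + 5·8 + 4; = 134404972; G_6 = 134404972−1 = 134404971
step 6: 134404971 = 8^(8 + 1) + 5·8^5 + 5·8^4 + 5·8^3 + 5·8^2 + 5·8 + 3; sub 9 for 8: 9^(9 + 1) + 5·9^5 + 5·9^4 + 5·9^3 + 5·9^2 + 5·9 + 3; = 3487116549; G_7 = 3487116549−1 = 3487116548
step 7: 3487116548 = 9^(9 + 1) + 5·9^5 + 5·9^4 + 5·9^3 + 5·9^2 + 5·9 + 2; sub 10 for 9: 10^(10 + 1) + 5·10^5 + 5·10^4 + 5·10^3 + 5·10^2 + 5·10 + 2; = 100000555552; G_8 = 100000555552−1 = 100000555551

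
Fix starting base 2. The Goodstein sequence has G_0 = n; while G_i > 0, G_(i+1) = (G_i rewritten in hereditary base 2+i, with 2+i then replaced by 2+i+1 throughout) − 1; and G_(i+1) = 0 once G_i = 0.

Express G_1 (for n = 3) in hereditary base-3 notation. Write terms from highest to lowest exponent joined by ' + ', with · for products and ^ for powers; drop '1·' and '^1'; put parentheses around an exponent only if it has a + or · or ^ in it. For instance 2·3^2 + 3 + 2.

i=0: 3 = 2 + 1 (b=2); 2→3: 3 + 1 = 4; 4−1 = 3
i=1: 3 = 3 (b=3); 3→4: 4 = 4; 4−1 = 3

3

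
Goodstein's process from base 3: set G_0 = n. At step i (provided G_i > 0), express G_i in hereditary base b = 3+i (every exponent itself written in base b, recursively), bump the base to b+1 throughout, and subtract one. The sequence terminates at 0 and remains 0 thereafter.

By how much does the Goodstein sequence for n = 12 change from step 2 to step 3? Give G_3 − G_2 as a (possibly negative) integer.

[0] 12 ≡ 3^2 + 3 (base 3). Lift 4: 20. −1: 19.
[1] 19 ≡ 4^2 + 3 (base 4). Lift 5: 28. −1: 27.
[2] 27 ≡ 5^2 + 2 (base 5). Lift 6: 38. −1: 37.

10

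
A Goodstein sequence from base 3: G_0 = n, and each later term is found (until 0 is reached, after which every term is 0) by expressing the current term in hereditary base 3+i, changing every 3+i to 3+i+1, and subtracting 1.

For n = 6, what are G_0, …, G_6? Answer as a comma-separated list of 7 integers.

6, 7, 7, 7, 7, 7, 6

base 3: 6 = 2·3; at 4: 2·4 = 8; next = 7
base 4: 7 = 4 + 3; at 5: 5 + 3 = 8; next = 7
base 5: 7 = 5 + 2; at 6: 6 + 2 = 8; next = 7
base 6: 7 = 6 + 1; at 7: 7 + 1 = 8; next = 7
base 7: 7 = 7; at 8: 8 = 8; next = 7
base 8: 7 = 7; at 9: 7 = 7; next = 6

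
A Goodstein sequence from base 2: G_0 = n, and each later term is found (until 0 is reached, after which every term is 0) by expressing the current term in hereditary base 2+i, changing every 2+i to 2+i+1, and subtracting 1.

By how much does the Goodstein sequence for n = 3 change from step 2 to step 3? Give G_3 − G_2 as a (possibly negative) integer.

[0] 3 ≡ 2 + 1 (base 2). Lift 3: 4. −1: 3.
[1] 3 ≡ 3 (base 3). Lift 4: 4. −1: 3.
[2] 3 ≡ 3 (base 4). Lift 5: 3. −1: 2.

-1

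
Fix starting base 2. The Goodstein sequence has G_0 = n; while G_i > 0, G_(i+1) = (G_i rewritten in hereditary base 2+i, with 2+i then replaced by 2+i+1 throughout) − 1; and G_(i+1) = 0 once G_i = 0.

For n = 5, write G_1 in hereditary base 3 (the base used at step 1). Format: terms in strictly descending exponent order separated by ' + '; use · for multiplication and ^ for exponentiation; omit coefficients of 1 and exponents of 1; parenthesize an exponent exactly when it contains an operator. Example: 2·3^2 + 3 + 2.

base 2: 5 = 2^2 + 1; at 3: 3^3 + 1 = 28; next = 27
base 3: 27 = 3^3; at 4: 4^4 = 256; next = 255

3^3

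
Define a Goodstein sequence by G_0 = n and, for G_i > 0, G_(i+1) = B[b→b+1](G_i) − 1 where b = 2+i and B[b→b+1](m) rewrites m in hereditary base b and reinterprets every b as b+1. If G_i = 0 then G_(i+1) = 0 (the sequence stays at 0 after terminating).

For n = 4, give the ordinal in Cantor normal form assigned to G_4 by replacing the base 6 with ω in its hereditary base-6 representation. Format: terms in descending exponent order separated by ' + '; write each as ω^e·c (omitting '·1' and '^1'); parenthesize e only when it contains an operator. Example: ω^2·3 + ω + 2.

4 —HB2→ 2^2 —bump→ 3^3 = 27 —(−1)→ 26
26 —HB3→ 2·3^2 + 2·3 + 2 —bump→ 2·4^2 + 2·4 + 2 = 42 —(−1)→ 41
41 —HB4→ 2·4^2 + 2·4 + 1 —bump→ 2·5^2 + 2·5 + 1 = 61 —(−1)→ 60
60 —HB5→ 2·5^2 + 2·5 —bump→ 2·6^2 + 2·6 = 84 —(−1)→ 83

ω^2·2 + ω + 5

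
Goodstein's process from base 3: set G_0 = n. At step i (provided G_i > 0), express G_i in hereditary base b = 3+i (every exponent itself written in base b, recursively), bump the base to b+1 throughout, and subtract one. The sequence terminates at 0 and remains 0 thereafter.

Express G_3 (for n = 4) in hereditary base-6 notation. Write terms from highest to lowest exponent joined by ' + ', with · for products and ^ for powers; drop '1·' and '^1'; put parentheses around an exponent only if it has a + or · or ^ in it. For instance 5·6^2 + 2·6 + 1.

3

step 0: 4 = 3 + 1; sub 4 for 3: 4 + 1; = 5; G_1 = 5−1 = 4
step 1: 4 = 4; sub 5 for 4: 5; = 5; G_2 = 5−1 = 4
step 2: 4 = 4; sub 6 for 5: 4; = 4; G_3 = 4−1 = 3
step 3: 3 = 3; sub 7 for 6: 3; = 3; G_4 = 3−1 = 2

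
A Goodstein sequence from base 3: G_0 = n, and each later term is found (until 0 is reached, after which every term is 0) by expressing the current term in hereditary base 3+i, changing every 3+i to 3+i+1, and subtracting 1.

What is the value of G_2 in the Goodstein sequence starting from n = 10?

24

G_0=10  [base 3] 3^2 + 1  →[3↦4]→  4^2 + 1 = 17  −1 ⇒ G_1=16
G_1=16  [base 4] 4^2  →[4↦5]→  5^2 = 25  −1 ⇒ G_2=24
G_2=24  [base 5] 4·5 + 4  →[5↦6]→  4·6 + 4 = 28  −1 ⇒ G_3=27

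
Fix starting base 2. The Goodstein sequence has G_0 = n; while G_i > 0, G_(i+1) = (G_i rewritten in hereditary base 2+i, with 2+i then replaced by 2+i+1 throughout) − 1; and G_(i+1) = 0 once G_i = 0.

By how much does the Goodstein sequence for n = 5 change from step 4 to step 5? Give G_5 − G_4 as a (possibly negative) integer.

i=0: 5 = 2^2 + 1 (b=2); 2→3: 3^3 + 1 = 28; 28−1 = 27
i=1: 27 = 3^3 (b=3); 3→4: 4^4 = 256; 256−1 = 255
i=2: 255 = 3·4^3 + 3·4^2 + 3·4 + 3 (b=4); 4→5: 3·5^3 + 3·5^2 + 3·5 + 3 = 468; 468−1 = 467
i=3: 467 = 3·5^3 + 3·5^2 + 3·5 + 2 (b=5); 5→6: 3·6^3 + 3·6^2 + 3·6 + 2 = 776; 776−1 = 775
i=4: 775 = 3·6^3 + 3·6^2 + 3·6 + 1 (b=6); 6→7: 3·7^3 + 3·7^2 + 3·7 + 1 = 1198; 1198−1 = 1197

422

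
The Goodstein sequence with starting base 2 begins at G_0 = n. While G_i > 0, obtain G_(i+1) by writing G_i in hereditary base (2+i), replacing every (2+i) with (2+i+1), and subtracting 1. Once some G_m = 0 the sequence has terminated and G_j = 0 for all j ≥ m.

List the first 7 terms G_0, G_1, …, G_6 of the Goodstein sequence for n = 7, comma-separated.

7, 30, 259, 3127, 46657, 823543, 16777215

(0) 7|_2 = 2^2 + 2 + 1 ↦ 3^3 + 3 + 1|_3 = 31 ⇒ 30
(1) 30|_3 = 3^3 + 3 ↦ 4^4 + 4|_4 = 260 ⇒ 259
(2) 259|_4 = 4^4 + 3 ↦ 5^5 + 3|_5 = 3128 ⇒ 3127
(3) 3127|_5 = 5^5 + 2 ↦ 6^6 + 2|_6 = 46658 ⇒ 46657
(4) 46657|_6 = 6^6 + 1 ↦ 7^7 + 1|_7 = 823544 ⇒ 823543
(5) 823543|_7 = 7^7 ↦ 8^8|_8 = 16777216 ⇒ 16777215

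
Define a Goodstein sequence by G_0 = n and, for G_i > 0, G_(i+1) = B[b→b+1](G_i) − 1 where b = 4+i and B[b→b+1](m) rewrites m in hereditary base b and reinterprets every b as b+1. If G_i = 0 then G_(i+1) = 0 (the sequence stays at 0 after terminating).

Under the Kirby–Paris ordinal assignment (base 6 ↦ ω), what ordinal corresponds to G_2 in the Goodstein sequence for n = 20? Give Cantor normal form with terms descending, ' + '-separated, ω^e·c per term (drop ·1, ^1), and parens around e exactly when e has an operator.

ω^2 + 3

i=0: 20 = 4^2 + 4 (b=4); 4→5: 5^2 + 5 = 30; 30−1 = 29
i=1: 29 = 5^2 + 4 (b=5); 5→6: 6^2 + 4 = 40; 40−1 = 39
i=2: 39 = 6^2 + 3 (b=6); 6→7: 7^2 + 3 = 52; 52−1 = 51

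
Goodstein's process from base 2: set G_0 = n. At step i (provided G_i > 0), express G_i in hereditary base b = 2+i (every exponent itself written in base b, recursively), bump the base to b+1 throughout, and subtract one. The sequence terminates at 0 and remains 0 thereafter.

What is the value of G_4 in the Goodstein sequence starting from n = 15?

step 0: 15 = 2^(2 + 1) + 2^2 + 2 + 1; sub 3 for 2: 3^(3 + 1) + 3^3 + 3 + 1; = 112; G_1 = 112−1 = 111
step 1: 111 = 3^(3 + 1) + 3^3 + 3; sub 4 for 3: 4^(4 + 1) + 4^4 + 4; = 1284; G_2 = 1284−1 = 1283
step 2: 1283 = 4^(4 + 1) + 4^4 + 3; sub 5 for 4: 5^(5 + 1) + 5^5 + 3; = 18753; G_3 = 18753−1 = 18752
step 3: 18752 = 5^(5 + 1) + 5^5 + 2; sub 6 for 5: 6^(6 + 1) + 6^6 + 2; = 326594; G_4 = 326594−1 = 326593
step 4: 326593 = 6^(6 + 1) + 6^6 + 1; sub 7 for 6: 7^(7 + 1) + 7^7 + 1; = 6588345; G_5 = 6588345−1 = 6588344

326593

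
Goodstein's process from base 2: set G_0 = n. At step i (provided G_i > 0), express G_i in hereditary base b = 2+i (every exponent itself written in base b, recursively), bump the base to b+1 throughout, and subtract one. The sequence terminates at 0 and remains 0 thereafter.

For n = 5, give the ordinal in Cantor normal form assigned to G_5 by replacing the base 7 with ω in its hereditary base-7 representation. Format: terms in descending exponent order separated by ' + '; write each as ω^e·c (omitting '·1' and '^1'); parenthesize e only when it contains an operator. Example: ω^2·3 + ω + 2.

(0) 5|_2 = 2^2 + 1 ↦ 3^3 + 1|_3 = 28 ⇒ 27
(1) 27|_3 = 3^3 ↦ 4^4|_4 = 256 ⇒ 255
(2) 255|_4 = 3·4^3 + 3·4^2 + 3·4 + 3 ↦ 3·5^3 + 3·5^2 + 3·5 + 3|_5 = 468 ⇒ 467
(3) 467|_5 = 3·5^3 + 3·5^2 + 3·5 + 2 ↦ 3·6^3 + 3·6^2 + 3·6 + 2|_6 = 776 ⇒ 775
(4) 775|_6 = 3·6^3 + 3·6^2 + 3·6 + 1 ↦ 3·7^3 + 3·7^2 + 3·7 + 1|_7 = 1198 ⇒ 1197
(5) 1197|_7 = 3·7^3 + 3·7^2 + 3·7 ↦ 3·8^3 + 3·8^2 + 3·8|_8 = 1752 ⇒ 1751

ω^3·3 + ω^2·3 + ω·3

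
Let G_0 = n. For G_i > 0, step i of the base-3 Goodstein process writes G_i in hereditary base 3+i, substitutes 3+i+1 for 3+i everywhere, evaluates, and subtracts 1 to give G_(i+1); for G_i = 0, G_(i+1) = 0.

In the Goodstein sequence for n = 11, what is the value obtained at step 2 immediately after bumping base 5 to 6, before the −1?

i=0: 11 = 3^2 + 2 (b=3); 3→4: 4^2 + 2 = 18; 18−1 = 17
i=1: 17 = 4^2 + 1 (b=4); 4→5: 5^2 + 1 = 26; 26−1 = 25
i=2: 25 = 5^2 (b=5); 5→6: 6^2 = 36; 36−1 = 35

36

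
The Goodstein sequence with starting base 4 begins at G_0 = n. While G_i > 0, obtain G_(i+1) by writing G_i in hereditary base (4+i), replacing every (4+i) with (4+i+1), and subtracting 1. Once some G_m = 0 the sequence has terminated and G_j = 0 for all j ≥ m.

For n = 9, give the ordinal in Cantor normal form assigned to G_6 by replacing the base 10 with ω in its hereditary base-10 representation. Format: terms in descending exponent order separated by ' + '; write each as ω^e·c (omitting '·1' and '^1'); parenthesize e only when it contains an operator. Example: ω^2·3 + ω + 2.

ω + 1

i=0: 9 = 2·4 + 1 (b=4); 4→5: 2·5 + 1 = 11; 11−1 = 10
i=1: 10 = 2·5 (b=5); 5→6: 2·6 = 12; 12−1 = 11
i=2: 11 = 6 + 5 (b=6); 6→7: 7 + 5 = 12; 12−1 = 11
i=3: 11 = 7 + 4 (b=7); 7→8: 8 + 4 = 12; 12−1 = 11
i=4: 11 = 8 + 3 (b=8); 8→9: 9 + 3 = 12; 12−1 = 11
i=5: 11 = 9 + 2 (b=9); 9→10: 10 + 2 = 12; 12−1 = 11
i=6: 11 = 10 + 1 (b=10); 10→11: 11 + 1 = 12; 12−1 = 11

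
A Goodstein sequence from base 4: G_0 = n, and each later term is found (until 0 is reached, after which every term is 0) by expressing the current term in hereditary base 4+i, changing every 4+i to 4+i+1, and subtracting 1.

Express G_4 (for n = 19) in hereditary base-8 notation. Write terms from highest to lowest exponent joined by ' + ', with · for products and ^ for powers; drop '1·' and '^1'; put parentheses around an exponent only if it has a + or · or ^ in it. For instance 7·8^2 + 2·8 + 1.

19 —HB4→ 4^2 + 3 —bump→ 5^2 + 3 = 28 —(−1)→ 27
27 —HB5→ 5^2 + 2 —bump→ 6^2 + 2 = 38 —(−1)→ 37
37 —HB6→ 6^2 + 1 —bump→ 7^2 + 1 = 50 —(−1)→ 49
49 —HB7→ 7^2 —bump→ 8^2 = 64 —(−1)→ 63

7·8 + 7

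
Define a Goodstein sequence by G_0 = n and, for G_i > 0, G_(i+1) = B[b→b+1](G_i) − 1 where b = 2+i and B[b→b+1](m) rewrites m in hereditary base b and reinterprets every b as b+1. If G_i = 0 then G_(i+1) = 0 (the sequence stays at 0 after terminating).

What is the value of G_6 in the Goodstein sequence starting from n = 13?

134219479

G_0=13  [base 2] 2^(2 + 1) + 2^2 + 1  →[2↦3]→  3^(3 + 1) + 3^3 + 1 = 109  −1 ⇒ G_1=108
G_1=108  [base 3] 3^(3 + 1) + 3^3  →[3↦4]→  4^(4 + 1) + 4^4 = 1280  −1 ⇒ G_2=1279
G_2=1279  [base 4] 4^(4 + 1) + 3·4^3 + 3·4^2 + 3·4 + 3  →[4↦5]→  5^(5 + 1) + 3·5^3 + 3·5^2 + 3·5 + 3 = 16093  −1 ⇒ G_3=16092
G_3=16092  [base 5] 5^(5 + 1) + 3·5^3 + 3·5^2 + 3·5 + 2  →[5↦6]→  6^(6 + 1) + 3·6^3 + 3·6^2 + 3·6 + 2 = 280712  −1 ⇒ G_4=280711
G_4=280711  [base 6] 6^(6 + 1) + 3·6^3 + 3·6^2 + 3·6 + 1  →[6↦7]→  7^(7 + 1) + 3·7^3 + 3·7^2 + 3·7 + 1 = 5765999  −1 ⇒ G_5=5765998
G_5=5765998  [base 7] 7^(7 + 1) + 3·7^3 + 3·7^2 + 3·7  →[7↦8]→  8^(8 + 1) + 3·8^3 + 3·8^2 + 3·8 = 134219480  −1 ⇒ G_6=134219479
G_6=134219479  [base 8] 8^(8 + 1) + 3·8^3 + 3·8^2 + 2·8 + 7  →[8↦9]→  9^(9 + 1) + 3·9^3 + 3·9^2 + 2·9 + 7 = 3486786856  −1 ⇒ G_7=3486786855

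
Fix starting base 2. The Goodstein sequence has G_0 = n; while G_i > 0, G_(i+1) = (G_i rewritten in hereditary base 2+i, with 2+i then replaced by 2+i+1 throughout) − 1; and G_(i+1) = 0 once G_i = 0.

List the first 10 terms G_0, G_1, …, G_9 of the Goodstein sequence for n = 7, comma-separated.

7, 30, 259, 3127, 46657, 823543, 16777215, 37665879, 77777775, 150051213

7 —HB2→ 2^2 + 2 + 1 —bump→ 3^3 + 3 + 1 = 31 —(−1)→ 30
30 —HB3→ 3^3 + 3 —bump→ 4^4 + 4 = 260 —(−1)→ 259
259 —HB4→ 4^4 + 3 —bump→ 5^5 + 3 = 3128 —(−1)→ 3127
3127 —HB5→ 5^5 + 2 —bump→ 6^6 + 2 = 46658 —(−1)→ 46657
46657 —HB6→ 6^6 + 1 —bump→ 7^7 + 1 = 823544 —(−1)→ 823543
823543 —HB7→ 7^7 —bump→ 8^8 = 16777216 —(−1)→ 16777215
16777215 —HB8→ 7·8^7 + 7·8^6 + 7·8^5 + 7·8^4 + 7·8^3 + 7·8^2 + 7·8 + 7 —bump→ 7·9^7 + 7·9^6 + 7·9^5 + 7·9^4 + 7·9^3 + 7·9^2 + 7·9 + 7 = 37665880 —(−1)→ 37665879
37665879 —HB9→ 7·9^7 + 7·9^6 + 7·9^5 + 7·9^4 + 7·9^3 + 7·9^2 + 7·9 + 6 —bump→ 7·10^7 + 7·10^6 + 7·10^5 + 7·10^4 + 7·10^3 + 7·10^2 + 7·10 + 6 = 77777776 —(−1)→ 77777775
77777775 —HB10→ 7·10^7 + 7·10^6 + 7·10^5 + 7·10^4 + 7·10^3 + 7·10^2 + 7·10 + 5 —bump→ 7·11^7 + 7·11^6 + 7·11^5 + 7·11^4 + 7·11^3 + 7·11^2 + 7·11 + 5 = 150051214 —(−1)→ 150051213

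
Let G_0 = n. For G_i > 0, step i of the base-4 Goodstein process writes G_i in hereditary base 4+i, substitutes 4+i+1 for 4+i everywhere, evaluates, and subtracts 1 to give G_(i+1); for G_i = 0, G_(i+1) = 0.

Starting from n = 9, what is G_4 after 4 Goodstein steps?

(0) 9|_4 = 2·4 + 1 ↦ 2·5 + 1|_5 = 11 ⇒ 10
(1) 10|_5 = 2·5 ↦ 2·6|_6 = 12 ⇒ 11
(2) 11|_6 = 6 + 5 ↦ 7 + 5|_7 = 12 ⇒ 11
(3) 11|_7 = 7 + 4 ↦ 8 + 4|_8 = 12 ⇒ 11
(4) 11|_8 = 8 + 3 ↦ 9 + 3|_9 = 12 ⇒ 11

11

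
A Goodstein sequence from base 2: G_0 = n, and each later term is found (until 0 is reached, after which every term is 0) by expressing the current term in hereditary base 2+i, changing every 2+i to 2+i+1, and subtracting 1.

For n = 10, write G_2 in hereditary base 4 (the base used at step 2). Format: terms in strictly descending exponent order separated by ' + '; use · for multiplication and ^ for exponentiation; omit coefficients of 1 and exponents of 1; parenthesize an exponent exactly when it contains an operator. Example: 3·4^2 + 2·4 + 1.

4^(4 + 1) + 1

G_0 = 10. HB_2(10) = 2^(2 + 1) + 2. Bump = 84. G_1 = 83.
G_1 = 83. HB_3(83) = 3^(3 + 1) + 2. Bump = 1026. G_2 = 1025.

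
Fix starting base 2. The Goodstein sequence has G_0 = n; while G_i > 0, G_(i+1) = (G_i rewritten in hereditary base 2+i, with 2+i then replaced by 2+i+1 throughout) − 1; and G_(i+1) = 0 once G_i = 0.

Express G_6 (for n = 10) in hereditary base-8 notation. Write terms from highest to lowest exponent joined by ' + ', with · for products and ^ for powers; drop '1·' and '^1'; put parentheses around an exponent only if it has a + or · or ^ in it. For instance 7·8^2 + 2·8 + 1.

G_0=10  [base 2] 2^(2 + 1) + 2  →[2↦3]→  3^(3 + 1) + 3 = 84  −1 ⇒ G_1=83
G_1=83  [base 3] 3^(3 + 1) + 2  →[3↦4]→  4^(4 + 1) + 2 = 1026  −1 ⇒ G_2=1025
G_2=1025  [base 4] 4^(4 + 1) + 1  →[4↦5]→  5^(5 + 1) + 1 = 15626  −1 ⇒ G_3=15625
G_3=15625  [base 5] 5^(5 + 1)  →[5↦6]→  6^(6 + 1) = 279936  −1 ⇒ G_4=279935
G_4=279935  [base 6] 5·6^6 + 5·6^5 + 5·6^4 + 5·6^3 + 5·6^2 + 5·6 + 5  →[6↦7]→  5·7^7 + 5·7^5 + 5·7^4 + 5·7^3 + 5·7^2 + 5·7 + 5 = 4215755  −1 ⇒ G_5=4215754
G_5=4215754  [base 7] 5·7^7 + 5·7^5 + 5·7^4 + 5·7^3 + 5·7^2 + 5·7 + 4  →[7↦8]→  5·8^8 + 5·8^5 + 5·8^4 + 5·8^3 + 5·8^2 + 5·8 + 4 = 84073324  −1 ⇒ G_6=84073323
G_6=84073323  [base 8] 5·8^8 + 5·8^5 + 5·8^4 + 5·8^3 + 5·8^2 + 5·8 + 3  →[8↦9]→  5·9^9 + 5·9^5 + 5·9^4 + 5·9^3 + 5·9^2 + 5·9 + 3 = 1937434593  −1 ⇒ G_7=1937434592

5·8^8 + 5·8^5 + 5·8^4 + 5·8^3 + 5·8^2 + 5·8 + 3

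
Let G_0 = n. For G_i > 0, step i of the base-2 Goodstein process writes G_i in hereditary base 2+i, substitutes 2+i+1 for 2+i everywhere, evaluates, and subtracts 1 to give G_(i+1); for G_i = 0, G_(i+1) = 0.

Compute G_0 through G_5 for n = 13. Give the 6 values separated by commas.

13, 108, 1279, 16092, 280711, 5765998

G_0 = 13. HB_2(13) = 2^(2 + 1) + 2^2 + 1. Bump = 109. G_1 = 108.
G_1 = 108. HB_3(108) = 3^(3 + 1) + 3^3. Bump = 1280. G_2 = 1279.
G_2 = 1279. HB_4(1279) = 4^(4 + 1) + 3·4^3 + 3·4^2 + 3·4 + 3. Bump = 16093. G_3 = 16092.
G_3 = 16092. HB_5(16092) = 5^(5 + 1) + 3·5^3 + 3·5^2 + 3·5 + 2. Bump = 280712. G_4 = 280711.
G_4 = 280711. HB_6(280711) = 6^(6 + 1) + 3·6^3 + 3·6^2 + 3·6 + 1. Bump = 5765999. G_5 = 5765998.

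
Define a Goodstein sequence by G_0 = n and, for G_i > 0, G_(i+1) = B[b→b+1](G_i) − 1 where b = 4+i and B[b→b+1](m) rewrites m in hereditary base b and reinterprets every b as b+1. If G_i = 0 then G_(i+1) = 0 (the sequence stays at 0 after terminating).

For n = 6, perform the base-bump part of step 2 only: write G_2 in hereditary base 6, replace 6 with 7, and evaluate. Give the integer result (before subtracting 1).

6 —HB4→ 4 + 2 —bump→ 5 + 2 = 7 —(−1)→ 6
6 —HB5→ 5 + 1 —bump→ 6 + 1 = 7 —(−1)→ 6
6 —HB6→ 6 —bump→ 7 = 7 —(−1)→ 6

7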